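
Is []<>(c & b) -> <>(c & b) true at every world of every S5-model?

Tableau for the negation ~([]<>(c & b) -> <>(c & b)):
1. ~([]<>(c & b) -> <>(c & b)), 0
2. []<>(c & b), 0
3. ~<>(c & b), 0
4. <>(c & b), 0
5. ~(c & b), 0
6. ~b, 0
7. c & b, 1
8. c, 1
9. b, 1
10. <>(c & b), 1
11. ~(c & b), 1
12. ~b, 1
Accessibility: 0R0, 0R1, 1R0, 1R1
Branch closes: b and ~b both at 1.
All branches of the negation close; one closing branch shown above.

Valid in S5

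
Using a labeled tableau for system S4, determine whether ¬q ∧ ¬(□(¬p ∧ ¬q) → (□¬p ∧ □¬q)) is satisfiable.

Unsatisfiable

1. ¬q ∧ ¬(□(¬p ∧ ¬q) → (□¬p ∧ □¬q)), w0
2. ¬q, w0   [∧-rule on 1]
3. ¬(□(¬p ∧ ¬q) → (□¬p ∧ □¬q)), w0   [∧-rule on 1]
4. □(¬p ∧ ¬q), w0   [¬→-rule on 3]
5. ¬(□¬p ∧ □¬q), w0   [¬→-rule on 3]
6. ¬p ∧ ¬q, w0   [□-rule on 4 via w0Rw0]
7. ¬p, w0   [∧-rule on 6]
8. ¬□¬q, w0   [¬∧-rule on 5 (branches; this branch)]
9. q, w1   [¬□-rule on 8: fresh world w1, w0Rw1]
10. ¬p ∧ ¬q, w1   [□-rule on 4 via w0Rw1]
11. ¬p, w1   [∧-rule on 10]
12. ¬q, w1   [∧-rule on 10]
Accessibility: w0Rw0, w0Rw1, w1Rw1
Branch closes: q and ¬q both at w1.
Every branch closes; the branch above is one of them.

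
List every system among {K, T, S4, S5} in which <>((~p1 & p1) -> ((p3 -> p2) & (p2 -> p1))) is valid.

K-tableau for the negation ~<>((~p1 & p1) -> ((p3 -> p2) & (p2 -> p1))):
1. ~<>((~p1 & p1) -> ((p3 -> p2) & (p2 -> p1))), w0
Complete open branch: countermodel on a K-frame, so not valid in K.
T-tableau for the negation ~<>((~p1 & p1) -> ((p3 -> p2) & (p2 -> p1))):
1. ~<>((~p1 & p1) -> ((p3 -> p2) & (p2 -> p1))), w0
2. ~((~p1 & p1) -> ((p3 -> p2) & (p2 -> p1))), w0
3. ~p1 & p1, w0
4. ~((p3 -> p2) & (p2 -> p1)), w0
5. ~p1, w0
6. p1, w0
Accessibility: w0Rw0
Branch closes: p1 and ~p1 both at w0.
Every branch closes (one shown): valid in T, hence also in S4, S5 (every theorem of T is a theorem of S4 and S5).

T, S4, S5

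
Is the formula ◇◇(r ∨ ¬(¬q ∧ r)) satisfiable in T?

1. ◇◇(r ∨ ¬(¬q ∧ r)), u
2. ◇(r ∨ ¬(¬q ∧ r)), v
3. r ∨ ¬(¬q ∧ r), w
4. ¬(¬q ∧ r), w
5. ¬r, w
Accessibility: uRu, uRv, vRv, vRw, wRw

Yes, satisfiable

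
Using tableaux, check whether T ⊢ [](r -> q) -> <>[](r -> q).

Tableau for the negation ~([](r -> q) -> <>[](r -> q)):
1. ~([](r -> q) -> <>[](r -> q)), u
2. [](r -> q), u
3. ~<>[](r -> q), u
4. r -> q, u
5. ~[](r -> q), u
6. q, u
7. ~(r -> q), v
8. r, v
9. ~q, v
10. r -> q, v
11. ~[](r -> q), v
12. q, v
Accessibility: uRu, uRv, vRv
Branch closes: q and ~q both at v.
All branches of the negation close; one closing branch shown above.

Valid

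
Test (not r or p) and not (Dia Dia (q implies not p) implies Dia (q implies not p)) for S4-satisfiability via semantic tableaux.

1. (not r or p) and not (Dia Dia (q implies not p) implies Dia (q implies not p)), u
2. not r or p, u   [and-rule on 1]
3. not (Dia Dia (q implies not p) implies Dia (q implies not p)), u   [and-rule on 1]
4. Dia Dia (q implies not p), u   [neg-implies-rule on 3]
5. not Dia (q implies not p), u   [neg-implies-rule on 3]
6. not (q implies not p), u   [neg-Dia-rule on 5 via uRu]
7. q, u   [neg-implies-rule on 6]
8. p, u   [neg-implies-rule on 6]
9. Dia (q implies not p), v   [Dia-rule on 4: fresh world v, uRv]
10. not (q implies not p), v   [neg-Dia-rule on 5 via uRv]
11. q, v   [neg-implies-rule on 10]
12. p, v   [neg-implies-rule on 10]
13. q implies not p, w   [Dia-rule on 9: fresh world w, vRw]
14. not (q implies not p), w   [neg-Dia-rule on 5 via uRw]
15. q, w   [neg-implies-rule on 14]
16. p, w   [neg-implies-rule on 14]
17. not p, w   [implies-rule on 13 (branches; this branch)]
Accessibility: uRu, uRv, uRw, vRv, vRw, wRw
Branch closes: p and not p both at w.
(One branch shown.) All branches close.

Unsatisfiable (every branch closes)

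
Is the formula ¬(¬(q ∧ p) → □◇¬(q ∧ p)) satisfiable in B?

No, unsatisfiable

1. ¬(¬(q ∧ p) → □◇¬(q ∧ p)), w0
2. ¬(q ∧ p), w0   [¬→-rule on 1]
3. ¬□◇¬(q ∧ p), w0   [¬→-rule on 1]
4. ¬p, w0   [¬∧-rule on 2 (branches; this branch)]
5. ¬◇¬(q ∧ p), w1   [¬□-rule on 3: fresh world w1, w0Rw1]
6. q ∧ p, w0   [¬◇-rule on 5 via w1Rw0]
7. q, w0   [∧-rule on 6]
8. p, w0   [∧-rule on 6]
Accessibility: w0Rw0, w0Rw1, w1Rw0, w1Rw1
Branch closes: p and ¬p both at w0.
All branches of the tableau close; one closing branch shown above.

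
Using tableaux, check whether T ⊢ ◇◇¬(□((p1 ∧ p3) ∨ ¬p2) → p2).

No, not valid

Tableau for the negation ¬◇◇¬(□((p1 ∧ p3) ∨ ¬p2) → p2):
1. ¬◇◇¬(□((p1 ∧ p3) ∨ ¬p2) → p2), u
2. ¬◇¬(□((p1 ∧ p3) ∨ ¬p2) → p2), u
3. □((p1 ∧ p3) ∨ ¬p2) → p2, u
4. p2, u
Accessibility: uRu
The negation has an open branch (countermodel exists).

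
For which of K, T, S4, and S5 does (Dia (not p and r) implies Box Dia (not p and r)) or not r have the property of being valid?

S5

S5-tableau for the negation not ((Dia (not p and r) implies Box Dia (not p and r)) or not r):
1. not ((Dia (not p and r) implies Box Dia (not p and r)) or not r), w0
2. not (Dia (not p and r) implies Box Dia (not p and r)), w0
3. r, w0
4. Dia (not p and r), w0
5. not Box Dia (not p and r), w0
6. not p and r, w1
7. not p, w1
8. r, w1
9. not Dia (not p and r), w2
10. not (not p and r), w0
11. not (not p and r), w1
12. not (not p and r), w2
13. p, w0
14. not r, w1
Accessibility: w0Rw0, w0Rw1, w0Rw2, w1Rw0, w1Rw1, w1Rw2, w2Rw0, w2Rw1, w2Rw2
Branch closes: r and not r both at w1.
Every branch closes (one shown): valid in S5.
S4-tableau for the negation not ((Dia (not p and r) implies Box Dia (not p and r)) or not r):
1. not ((Dia (not p and r) implies Box Dia (not p and r)) or not r), w0
2. not (Dia (not p and r) implies Box Dia (not p and r)), w0
3. r, w0
4. Dia (not p and r), w0
5. not Box Dia (not p and r), w0
6. not p and r, w1
7. not p, w1
8. r, w1
9. not Dia (not p and r), w2
10. not (not p and r), w2
11. not r, w2
Accessibility: w0Rw0, w0Rw1, w0Rw2, w1Rw1, w2Rw2
Complete open branch: countermodel on an S4-frame, so not valid in S4, nor in K, T (the same frame is also a K-frame and a T-frame).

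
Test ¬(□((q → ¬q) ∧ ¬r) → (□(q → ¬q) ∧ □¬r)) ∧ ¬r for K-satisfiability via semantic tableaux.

1. ¬(□((q → ¬q) ∧ ¬r) → (□(q → ¬q) ∧ □¬r)) ∧ ¬r, u
2. ¬(□((q → ¬q) ∧ ¬r) → (□(q → ¬q) ∧ □¬r)), u
3. ¬r, u
4. □((q → ¬q) ∧ ¬r), u
5. ¬(□(q → ¬q) ∧ □¬r), u
6. ¬□(q → ¬q), u
7. ¬(q → ¬q), v
8. q, v
9. (q → ¬q) ∧ ¬r, v
10. q → ¬q, v
11. ¬r, v
12. ¬q, v
Accessibility: uRv
Branch closes: q and ¬q both at v.
(One branch shown.) All branches close.

Unsatisfiable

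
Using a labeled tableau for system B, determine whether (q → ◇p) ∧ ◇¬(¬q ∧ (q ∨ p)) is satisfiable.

Yes, satisfiable

1. (q → ◇p) ∧ ◇¬(¬q ∧ (q ∨ p)), u
2. q → ◇p, u
3. ◇¬(¬q ∧ (q ∨ p)), u
4. ◇p, u
5. ¬(¬q ∧ (q ∨ p)), v
6. ¬(q ∨ p), v
7. ¬q, v
8. ¬p, v
9. p, w
Accessibility: uRu, uRv, uRw, vRu, vRv, wRu, wRw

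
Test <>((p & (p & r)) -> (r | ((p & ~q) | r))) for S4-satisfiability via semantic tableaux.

Yes, satisfiable

1. <>((p & (p & r)) -> (r | ((p & ~q) | r))), w0
2. (p & (p & r)) -> (r | ((p & ~q) | r)), w1
3. r | ((p & ~q) | r), w1
4. (p & ~q) | r, w1
5. r, w1
Accessibility: w0Rw0, w0Rw1, w1Rw1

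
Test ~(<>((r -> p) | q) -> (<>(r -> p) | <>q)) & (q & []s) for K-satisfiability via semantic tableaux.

No, unsatisfiable

1. ~(<>((r -> p) | q) -> (<>(r -> p) | <>q)) & (q & []s), w0
2. ~(<>((r -> p) | q) -> (<>(r -> p) | <>q)), w0
3. q & []s, w0
4. <>((r -> p) | q), w0
5. ~(<>(r -> p) | <>q), w0
6. q, w0
7. []s, w0
8. ~<>(r -> p), w0
9. ~<>q, w0
10. (r -> p) | q, w1
11. s, w1
12. ~(r -> p), w1
13. r, w1
14. ~p, w1
15. ~q, w1
16. r -> p, w1
17. p, w1
Accessibility: w0Rw1
Branch closes: p and ~p both at w1.
All branches of the tableau close; one closing branch shown above.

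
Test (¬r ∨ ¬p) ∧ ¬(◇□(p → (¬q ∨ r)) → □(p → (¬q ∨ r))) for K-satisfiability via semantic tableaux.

1. (¬r ∨ ¬p) ∧ ¬(◇□(p → (¬q ∨ r)) → □(p → (¬q ∨ r))), 0
2. ¬r ∨ ¬p, 0
3. ¬(◇□(p → (¬q ∨ r)) → □(p → (¬q ∨ r))), 0
4. ◇□(p → (¬q ∨ r)), 0
5. ¬□(p → (¬q ∨ r)), 0
6. ¬p, 0
7. □(p → (¬q ∨ r)), 1
8. ¬(p → (¬q ∨ r)), 2
9. p, 2
10. ¬(¬q ∨ r), 2
11. q, 2
12. ¬r, 2
Accessibility: 0R1, 0R2

Satisfiable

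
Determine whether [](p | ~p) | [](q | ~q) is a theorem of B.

Yes, valid

Tableau for the negation ~([](p | ~p) | [](q | ~q)):
1. ~([](p | ~p) | [](q | ~q)), w0
2. ~[](p | ~p), w0   [~|-rule on 1]
3. ~[](q | ~q), w0   [~|-rule on 1]
4. ~(p | ~p), w1   [~[]-rule on 2: fresh world w1, w0Rw1]
5. ~p, w1   [~|-rule on 4]
6. p, w1   [~|-rule on 4]
Accessibility: w0Rw0, w0Rw1, w1Rw0, w1Rw1
Branch closes: p and ~p both at w1.
All branches of the negation close; one closing branch shown above.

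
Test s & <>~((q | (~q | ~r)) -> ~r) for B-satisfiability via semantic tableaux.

1. s & <>~((q | (~q | ~r)) -> ~r), 0
2. s, 0   [&-rule on 1]
3. <>~((q | (~q | ~r)) -> ~r), 0   [&-rule on 1]
4. ~((q | (~q | ~r)) -> ~r), 1   [<>-rule on 3: fresh world 1, 0R1]
5. q | (~q | ~r), 1   [~->-rule on 4]
6. r, 1   [~->-rule on 4]
7. ~q | ~r, 1   [|-rule on 5 (branches; this branch)]
8. ~q, 1   [|-rule on 7 (branches; this branch)]
Accessibility: 0R0, 0R1, 1R0, 1R1

Satisfiable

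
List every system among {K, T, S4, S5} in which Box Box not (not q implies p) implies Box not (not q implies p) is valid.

K-tableau for the negation not (Box Box not (not q implies p) implies Box not (not q implies p)):
1. not (Box Box not (not q implies p) implies Box not (not q implies p)), u
2. Box Box not (not q implies p), u
3. not Box not (not q implies p), u
4. not q implies p, v
5. Box not (not q implies p), v
6. p, v
Accessibility: uRv
Complete open branch: countermodel on a K-frame, so not valid in K.
T-tableau for the negation not (Box Box not (not q implies p) implies Box not (not q implies p)):
1. not (Box Box not (not q implies p) implies Box not (not q implies p)), u
2. Box Box not (not q implies p), u
3. not Box not (not q implies p), u
4. Box not (not q implies p), u
5. not (not q implies p), u
6. not q, u
7. not p, u
8. not q implies p, v
9. Box not (not q implies p), v
10. not (not q implies p), v
11. not q, v
12. not p, v
13. p, v
Accessibility: uRu, uRv, vRv
Branch closes: p and not p both at v.
Every branch closes (one shown): valid in T, hence also in S4, S5 (every theorem of T is a theorem of S4 and S5).

T, S4, S5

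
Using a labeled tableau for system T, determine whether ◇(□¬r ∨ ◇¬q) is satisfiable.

1. ◇(□¬r ∨ ◇¬q), w0
2. □¬r ∨ ◇¬q, w1
3. ◇¬q, w1
4. ¬q, w2
Accessibility: w0Rw0, w0Rw1, w1Rw1, w1Rw2, w2Rw2

Satisfiable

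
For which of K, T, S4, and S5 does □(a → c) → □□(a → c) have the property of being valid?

S4-tableau for the negation ¬(□(a → c) → □□(a → c)):
1. ¬(□(a → c) → □□(a → c)), 0
2. □(a → c), 0   [¬→-rule on 1]
3. ¬□□(a → c), 0   [¬→-rule on 1]
4. a → c, 0   [□-rule on 2 via 0R0]
5. c, 0   [→-rule on 4 (branches; this branch)]
6. ¬□(a → c), 1   [¬□-rule on 3: fresh world 1, 0R1]
7. a → c, 1   [□-rule on 2 via 0R1]
8. c, 1   [→-rule on 7 (branches; this branch)]
9. ¬(a → c), 2   [¬□-rule on 6: fresh world 2, 1R2]
10. a, 2   [¬→-rule on 9]
11. ¬c, 2   [¬→-rule on 9]
12. a → c, 2   [□-rule on 2 via 0R2]
13. c, 2   [→-rule on 12 (branches; this branch)]
Accessibility: 0R0, 0R1, 0R2, 1R1, 1R2, 2R2
Branch closes: c and ¬c both at 2.
Every branch closes (one shown): valid in S4, hence also in S5 (every theorem of S4 is a theorem of S5).
T-tableau for the negation ¬(□(a → c) → □□(a → c)):
1. ¬(□(a → c) → □□(a → c)), 0
2. □(a → c), 0   [¬→-rule on 1]
3. ¬□□(a → c), 0   [¬→-rule on 1]
4. a → c, 0   [□-rule on 2 via 0R0]
5. c, 0   [→-rule on 4 (branches; this branch)]
6. ¬□(a → c), 1   [¬□-rule on 3: fresh world 1, 0R1]
7. a → c, 1   [□-rule on 2 via 0R1]
8. c, 1   [→-rule on 7 (branches; this branch)]
9. ¬(a → c), 2   [¬□-rule on 6: fresh world 2, 1R2]
10. a, 2   [¬→-rule on 9]
11. ¬c, 2   [¬→-rule on 9]
Accessibility: 0R0, 0R1, 1R1, 1R2, 2R2
Complete open branch: countermodel on a T-frame, so not valid in T, nor in K (the same frame is also a K-frame).

S4, S5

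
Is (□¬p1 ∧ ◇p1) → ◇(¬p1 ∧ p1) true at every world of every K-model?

Tableau for the negation ¬((□¬p1 ∧ ◇p1) → ◇(¬p1 ∧ p1)):
1. ¬((□¬p1 ∧ ◇p1) → ◇(¬p1 ∧ p1)), u
2. □¬p1 ∧ ◇p1, u
3. ¬◇(¬p1 ∧ p1), u
4. □¬p1, u
5. ◇p1, u
6. p1, v
7. ¬(¬p1 ∧ p1), v
8. ¬p1, v
Accessibility: uRv
Branch closes: p1 and ¬p1 both at v.
All branches of the negation close; one closing branch shown above.

Yes, valid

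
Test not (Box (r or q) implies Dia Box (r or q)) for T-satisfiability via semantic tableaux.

1. not (Box (r or q) implies Dia Box (r or q)), 0
2. Box (r or q), 0   [neg-implies-rule on 1]
3. not Dia Box (r or q), 0   [neg-implies-rule on 1]
4. r or q, 0   [Box-rule on 2 via 0R0]
5. not Box (r or q), 0   [neg-Dia-rule on 3 via 0R0]
6. q, 0   [or-rule on 4 (branches; this branch)]
7. not (r or q), 1   [neg-Box-rule on 5: fresh world 1, 0R1]
8. not r, 1   [neg-or-rule on 7]
9. not q, 1   [neg-or-rule on 7]
10. r or q, 1   [Box-rule on 2 via 0R1]
11. not Box (r or q), 1   [neg-Dia-rule on 3 via 0R1]
12. q, 1   [or-rule on 10 (branches; this branch)]
Accessibility: 0R0, 0R1, 1R1
Branch closes: q and not q both at 1.
All branches of the tableau close; one closing branch shown above.

Unsatisfiable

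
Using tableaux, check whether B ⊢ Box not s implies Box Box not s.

Tableau for the negation not (Box not s implies Box Box not s):
1. not (Box not s implies Box Box not s), 0
2. Box not s, 0
3. not Box Box not s, 0
4. not s, 0
5. not Box not s, 1
6. not s, 1
7. s, 2
Accessibility: 0R0, 0R1, 1R0, 1R1, 1R2, 2R1, 2R2
The negation has an open branch (countermodel exists).

Not valid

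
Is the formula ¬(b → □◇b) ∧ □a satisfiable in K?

1. ¬(b → □◇b) ∧ □a, w0
2. ¬(b → □◇b), w0
3. □a, w0
4. b, w0
5. ¬□◇b, w0
6. ¬◇b, w1
7. a, w1
Accessibility: w0Rw1

Yes, satisfiable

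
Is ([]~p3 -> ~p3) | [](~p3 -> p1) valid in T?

Valid

Tableau for the negation ~(([]~p3 -> ~p3) | [](~p3 -> p1)):
1. ~(([]~p3 -> ~p3) | [](~p3 -> p1)), 0
2. ~([]~p3 -> ~p3), 0
3. ~[](~p3 -> p1), 0
4. []~p3, 0
5. p3, 0
6. ~p3, 0
Accessibility: 0R0
Branch closes: p3 and ~p3 both at 0.
All branches of the negation close; one closing branch shown above.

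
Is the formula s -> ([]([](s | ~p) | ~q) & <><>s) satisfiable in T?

Satisfiable (open branch found)

1. s -> ([]([](s | ~p) | ~q) & <><>s), u
2. []([](s | ~p) | ~q) & <><>s, u   [->-rule on 1 (branches; this branch)]
3. []([](s | ~p) | ~q), u   [&-rule on 2]
4. <><>s, u   [&-rule on 2]
5. [](s | ~p) | ~q, u   [[]-rule on 3 via uRu]
6. ~q, u   [|-rule on 5 (branches; this branch)]
7. <>s, v   [<>-rule on 4: fresh world v, uRv]
8. [](s | ~p) | ~q, v   [[]-rule on 3 via uRv]
9. ~q, v   [|-rule on 8 (branches; this branch)]
10. s, w   [<>-rule on 7: fresh world w, vRw]
Accessibility: uRu, uRv, vRv, vRw, wRw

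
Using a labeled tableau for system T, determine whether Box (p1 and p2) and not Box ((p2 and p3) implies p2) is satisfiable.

Unsatisfiable (every branch closes)

1. Box (p1 and p2) and not Box ((p2 and p3) implies p2), w0
2. Box (p1 and p2), w0   [and-rule on 1]
3. not Box ((p2 and p3) implies p2), w0   [and-rule on 1]
4. p1 and p2, w0   [Box-rule on 2 via w0Rw0]
5. p1, w0   [and-rule on 4]
6. p2, w0   [and-rule on 4]
7. not ((p2 and p3) implies p2), w1   [neg-Box-rule on 3: fresh world w1, w0Rw1]
8. p2 and p3, w1   [neg-implies-rule on 7]
9. not p2, w1   [neg-implies-rule on 7]
10. p2, w1   [and-rule on 8]
11. p3, w1   [and-rule on 8]
Accessibility: w0Rw0, w0Rw1, w1Rw1
Branch closes: p2 and not p2 both at w1.
(One branch shown.) All branches close.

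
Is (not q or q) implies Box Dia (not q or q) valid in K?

Not valid

Tableau for the negation not ((not q or q) implies Box Dia (not q or q)):
1. not ((not q or q) implies Box Dia (not q or q)), u
2. not q or q, u   [neg-implies-rule on 1]
3. not Box Dia (not q or q), u   [neg-implies-rule on 1]
4. q, u   [or-rule on 2 (branches; this branch)]
5. not Dia (not q or q), v   [neg-Box-rule on 3: fresh world v, uRv]
Accessibility: uRv
The negation has an open branch (countermodel exists).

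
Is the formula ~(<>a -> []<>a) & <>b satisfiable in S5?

1. ~(<>a -> []<>a) & <>b, u
2. ~(<>a -> []<>a), u
3. <>b, u
4. <>a, u
5. ~[]<>a, u
6. b, v
7. a, w
8. ~<>a, x
9. ~a, u
10. ~a, v
11. ~a, w
Accessibility: uRu, uRv, uRw, uRx, vRu, vRv, vRw, vRx, wRu, wRv, wRw, wRx, xRu, xRv, xRw, xRx
Branch closes: a and ~a both at w.
All branches of the tableau close; one closing branch shown above.

Unsatisfiable (every branch closes)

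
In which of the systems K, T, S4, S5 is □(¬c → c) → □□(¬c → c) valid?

T-tableau for the negation ¬(□(¬c → c) → □□(¬c → c)):
1. ¬(□(¬c → c) → □□(¬c → c)), w0
2. □(¬c → c), w0   [¬→-rule on 1]
3. ¬□□(¬c → c), w0   [¬→-rule on 1]
4. ¬c → c, w0   [□-rule on 2 via w0Rw0]
5. c, w0   [→-rule on 4 (branches; this branch)]
6. ¬□(¬c → c), w1   [¬□-rule on 3: fresh world w1, w0Rw1]
7. ¬c → c, w1   [□-rule on 2 via w0Rw1]
8. c, w1   [→-rule on 7 (branches; this branch)]
9. ¬(¬c → c), w2   [¬□-rule on 6: fresh world w2, w1Rw2]
10. ¬c, w2   [¬→-rule on 9]
Accessibility: w0Rw0, w0Rw1, w1Rw1, w1Rw2, w2Rw2
Complete open branch: countermodel on a T-frame, so not valid in T, nor in K (the same frame is also a K-frame).
S4-tableau for the negation ¬(□(¬c → c) → □□(¬c → c)):
1. ¬(□(¬c → c) → □□(¬c → c)), w0
2. □(¬c → c), w0   [¬→-rule on 1]
3. ¬□□(¬c → c), w0   [¬→-rule on 1]
4. ¬c → c, w0   [□-rule on 2 via w0Rw0]
5. c, w0   [→-rule on 4 (branches; this branch)]
6. ¬□(¬c → c), w1   [¬□-rule on 3: fresh world w1, w0Rw1]
7. ¬c → c, w1   [□-rule on 2 via w0Rw1]
8. c, w1   [→-rule on 7 (branches; this branch)]
9. ¬(¬c → c), w2   [¬□-rule on 6: fresh world w2, w1Rw2]
10. ¬c, w2   [¬→-rule on 9]
11. ¬c → c, w2   [□-rule on 2 via w0Rw2]
12. c, w2   [→-rule on 11 (branches; this branch)]
Accessibility: w0Rw0, w0Rw1, w0Rw2, w1Rw1, w1Rw2, w2Rw2
Branch closes: c and ¬c both at w2.
Every branch closes (one shown): valid in S4, hence also in S5 (every theorem of S4 is a theorem of S5).

S4, S5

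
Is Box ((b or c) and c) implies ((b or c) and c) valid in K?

Invalid (countermodel exists)

Tableau for the negation not (Box ((b or c) and c) implies ((b or c) and c)):
1. not (Box ((b or c) and c) implies ((b or c) and c)), w0
2. Box ((b or c) and c), w0   [neg-implies-rule on 1]
3. not ((b or c) and c), w0   [neg-implies-rule on 1]
4. not c, w0   [neg-and-rule on 3 (branches; this branch)]
The negation has an open branch (countermodel exists).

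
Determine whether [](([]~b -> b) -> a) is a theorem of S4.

Not valid

Tableau for the negation ~[](([]~b -> b) -> a):
1. ~[](([]~b -> b) -> a), w0
2. ~(([]~b -> b) -> a), w1
3. []~b -> b, w1
4. ~a, w1
5. b, w1
Accessibility: w0Rw0, w0Rw1, w1Rw1
The negation has an open branch (countermodel exists).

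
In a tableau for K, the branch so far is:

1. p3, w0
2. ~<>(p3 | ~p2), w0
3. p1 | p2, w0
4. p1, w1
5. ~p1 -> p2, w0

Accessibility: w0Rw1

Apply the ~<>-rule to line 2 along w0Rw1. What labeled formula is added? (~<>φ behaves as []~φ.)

~<>φ behaves as []~φ: propagate the negated body to each accessible world.

~(p3 | ~p2), w1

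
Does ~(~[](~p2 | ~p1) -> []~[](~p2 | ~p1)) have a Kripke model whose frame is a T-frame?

Satisfiable

1. ~(~[](~p2 | ~p1) -> []~[](~p2 | ~p1)), u
2. ~[](~p2 | ~p1), u
3. ~[]~[](~p2 | ~p1), u
4. ~(~p2 | ~p1), v
5. p2, v
6. p1, v
7. [](~p2 | ~p1), w
8. ~p2 | ~p1, w
9. ~p1, w
Accessibility: uRu, uRv, uRw, vRv, wRw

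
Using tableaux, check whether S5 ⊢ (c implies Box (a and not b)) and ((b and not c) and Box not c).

No, not valid

Tableau for the negation not ((c implies Box (a and not b)) and ((b and not c) and Box not c)):
1. not ((c implies Box (a and not b)) and ((b and not c) and Box not c)), 0
2. not ((b and not c) and Box not c), 0   [neg-and-rule on 1 (branches; this branch)]
3. not Box not c, 0   [neg-and-rule on 2 (branches; this branch)]
4. c, 1   [neg-Box-rule on 3: fresh world 1, 0R1]
Accessibility: 0R0, 0R1, 1R0, 1R1
The negation has an open branch (countermodel exists).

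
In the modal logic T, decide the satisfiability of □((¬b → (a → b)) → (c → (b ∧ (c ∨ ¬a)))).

Satisfiable (open branch found)

1. □((¬b → (a → b)) → (c → (b ∧ (c ∨ ¬a)))), w0
2. (¬b → (a → b)) → (c → (b ∧ (c ∨ ¬a))), w0
3. c → (b ∧ (c ∨ ¬a)), w0
4. b ∧ (c ∨ ¬a), w0
5. b, w0
6. c ∨ ¬a, w0
7. ¬a, w0
Accessibility: w0Rw0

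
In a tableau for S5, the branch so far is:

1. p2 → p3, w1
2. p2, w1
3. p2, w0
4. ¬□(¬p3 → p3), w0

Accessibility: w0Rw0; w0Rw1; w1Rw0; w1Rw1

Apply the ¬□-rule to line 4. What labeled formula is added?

a fresh world w2 with w0Rw2, and ¬(¬p3 → p3) at w2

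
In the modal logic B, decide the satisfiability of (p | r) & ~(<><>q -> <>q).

1. (p | r) & ~(<><>q -> <>q), w0
2. p | r, w0   [&-rule on 1]
3. ~(<><>q -> <>q), w0   [&-rule on 1]
4. <><>q, w0   [~->-rule on 3]
5. ~<>q, w0   [~->-rule on 3]
6. ~q, w0   [~<>-rule on 5 via w0Rw0]
7. r, w0   [|-rule on 2 (branches; this branch)]
8. <>q, w1   [<>-rule on 4: fresh world w1, w0Rw1]
9. ~q, w1   [~<>-rule on 5 via w0Rw1]
10. q, w2   [<>-rule on 8: fresh world w2, w1Rw2]
Accessibility: w0Rw0, w0Rw1, w1Rw0, w1Rw1, w1Rw2, w2Rw1, w2Rw2

Satisfiable (open branch found)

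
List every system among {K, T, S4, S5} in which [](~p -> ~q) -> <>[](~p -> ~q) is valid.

T-tableau for the negation ~([](~p -> ~q) -> <>[](~p -> ~q)):
1. ~([](~p -> ~q) -> <>[](~p -> ~q)), w0
2. [](~p -> ~q), w0
3. ~<>[](~p -> ~q), w0
4. ~p -> ~q, w0
5. ~[](~p -> ~q), w0
6. ~q, w0
7. ~(~p -> ~q), w1
8. ~p, w1
9. q, w1
10. ~p -> ~q, w1
11. ~[](~p -> ~q), w1
12. ~q, w1
Accessibility: w0Rw0, w0Rw1, w1Rw1
Branch closes: q and ~q both at w1.
Every branch closes (one shown): valid in T, hence also in S4, S5 (every theorem of T is a theorem of S4 and S5).
K-tableau for the negation ~([](~p -> ~q) -> <>[](~p -> ~q)):
1. ~([](~p -> ~q) -> <>[](~p -> ~q)), w0
2. [](~p -> ~q), w0
3. ~<>[](~p -> ~q), w0
Complete open branch: countermodel on a K-frame, so not valid in K.

T, S4, S5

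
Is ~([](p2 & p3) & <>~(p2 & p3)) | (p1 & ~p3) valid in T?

Tableau for the negation ~(~([](p2 & p3) & <>~(p2 & p3)) | (p1 & ~p3)):
1. ~(~([](p2 & p3) & <>~(p2 & p3)) | (p1 & ~p3)), 0
2. [](p2 & p3) & <>~(p2 & p3), 0   [~|-rule on 1]
3. ~(p1 & ~p3), 0   [~|-rule on 1]
4. [](p2 & p3), 0   [&-rule on 2]
5. <>~(p2 & p3), 0   [&-rule on 2]
6. p2 & p3, 0   [[]-rule on 4 via 0R0]
7. p2, 0   [&-rule on 6]
8. p3, 0   [&-rule on 6]
9. ~(p2 & p3), 1   [<>-rule on 5: fresh world 1, 0R1]
10. p2 & p3, 1   [[]-rule on 4 via 0R1]
11. p2, 1   [&-rule on 10]
12. p3, 1   [&-rule on 10]
13. ~p3, 1   [~&-rule on 9 (branches; this branch)]
Accessibility: 0R0, 0R1, 1R1
Branch closes: p3 and ~p3 both at 1.
Every branch of the negation's tableau closes; the branch above is one of them.

Yes, valid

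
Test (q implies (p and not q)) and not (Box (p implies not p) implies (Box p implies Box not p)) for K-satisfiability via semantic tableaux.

1. (q implies (p and not q)) and not (Box (p implies not p) implies (Box p implies Box not p)), w0
2. q implies (p and not q), w0
3. not (Box (p implies not p) implies (Box p implies Box not p)), w0
4. Box (p implies not p), w0
5. not (Box p implies Box not p), w0
6. Box p, w0
7. not Box not p, w0
8. p and not q, w0
9. p, w0
10. not q, w0
11. p, w1
12. p implies not p, w1
13. not p, w1
Accessibility: w0Rw1
Branch closes: p and not p both at w1.
(One branch shown.) All branches close.

Unsatisfiable (every branch closes)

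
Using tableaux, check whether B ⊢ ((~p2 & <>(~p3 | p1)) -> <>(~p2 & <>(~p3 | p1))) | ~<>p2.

Valid in B

Tableau for the negation ~(((~p2 & <>(~p3 | p1)) -> <>(~p2 & <>(~p3 | p1))) | ~<>p2):
1. ~(((~p2 & <>(~p3 | p1)) -> <>(~p2 & <>(~p3 | p1))) | ~<>p2), u
2. ~((~p2 & <>(~p3 | p1)) -> <>(~p2 & <>(~p3 | p1))), u
3. <>p2, u
4. ~p2 & <>(~p3 | p1), u
5. ~<>(~p2 & <>(~p3 | p1)), u
6. ~p2, u
7. <>(~p3 | p1), u
8. ~(~p2 & <>(~p3 | p1)), u
9. ~<>(~p3 | p1), u
10. ~(~p3 | p1), u
11. p3, u
12. ~p1, u
13. p2, v
14. ~(~p2 & <>(~p3 | p1)), v
15. ~(~p3 | p1), v
16. p3, v
17. ~p1, v
18. ~<>(~p3 | p1), v
19. ~p3 | p1, w
20. ~(~p2 & <>(~p3 | p1)), w
21. ~(~p3 | p1), w
22. p3, w
23. ~p1, w
24. p1, w
Accessibility: uRu, uRv, uRw, vRu, vRv, wRu, wRw
Branch closes: p1 and ~p1 both at w.
Every branch of the negation's tableau closes; the branch above is one of them.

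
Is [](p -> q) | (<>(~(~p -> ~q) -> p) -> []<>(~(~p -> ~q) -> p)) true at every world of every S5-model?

Valid

Tableau for the negation ~([](p -> q) | (<>(~(~p -> ~q) -> p) -> []<>(~(~p -> ~q) -> p))):
1. ~([](p -> q) | (<>(~(~p -> ~q) -> p) -> []<>(~(~p -> ~q) -> p))), w0
2. ~[](p -> q), w0   [~|-rule on 1]
3. ~(<>(~(~p -> ~q) -> p) -> []<>(~(~p -> ~q) -> p)), w0   [~|-rule on 1]
4. <>(~(~p -> ~q) -> p), w0   [~->-rule on 3]
5. ~[]<>(~(~p -> ~q) -> p), w0   [~->-rule on 3]
6. ~(p -> q), w1   [~[]-rule on 2: fresh world w1, w0Rw1]
7. p, w1   [~->-rule on 6]
8. ~q, w1   [~->-rule on 6]
9. ~(~p -> ~q) -> p, w2   [<>-rule on 4: fresh world w2, w0Rw2]
10. ~p -> ~q, w2   [->-rule on 9 (branches; this branch)]
11. ~q, w2   [->-rule on 10 (branches; this branch)]
12. ~<>(~(~p -> ~q) -> p), w3   [~[]-rule on 5: fresh world w3, w0Rw3]
13. ~(~(~p -> ~q) -> p), w0   [~<>-rule on 12 via w3Rw0]
14. ~(~p -> ~q), w0   [~->-rule on 13]
15. ~p, w0   [~->-rule on 13]
16. q, w0   [~->-rule on 14]
17. ~(~(~p -> ~q) -> p), w1   [~<>-rule on 12 via w3Rw1]
18. ~(~p -> ~q), w1   [~->-rule on 17]
19. ~p, w1   [~->-rule on 17]
Accessibility: w0Rw0, w0Rw1, w0Rw2, w0Rw3, w1Rw0, w1Rw1, w1Rw2, w1Rw3, w2Rw0, w2Rw1, w2Rw2, w2Rw3, w3Rw0, w3Rw1, w3Rw2, w3Rw3
Branch closes: p and ~p both at w1.
All branches of the negation close; one closing branch shown above.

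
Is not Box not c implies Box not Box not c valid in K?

Not valid

Tableau for the negation not (not Box not c implies Box not Box not c):
1. not (not Box not c implies Box not Box not c), u
2. not Box not c, u
3. not Box not Box not c, u
4. c, v
5. Box not c, w
Accessibility: uRv, uRw
The negation has an open branch (countermodel exists).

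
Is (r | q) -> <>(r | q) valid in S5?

Valid

Tableau for the negation ~((r | q) -> <>(r | q)):
1. ~((r | q) -> <>(r | q)), 0
2. r | q, 0
3. ~<>(r | q), 0
4. ~(r | q), 0
5. ~r, 0
6. ~q, 0
7. q, 0
Accessibility: 0R0
Branch closes: q and ~q both at 0.
All branches of the negation close; one closing branch shown above.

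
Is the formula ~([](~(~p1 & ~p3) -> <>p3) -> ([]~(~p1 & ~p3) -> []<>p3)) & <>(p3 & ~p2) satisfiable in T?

1. ~([](~(~p1 & ~p3) -> <>p3) -> ([]~(~p1 & ~p3) -> []<>p3)) & <>(p3 & ~p2), 0
2. ~([](~(~p1 & ~p3) -> <>p3) -> ([]~(~p1 & ~p3) -> []<>p3)), 0   [&-rule on 1]
3. <>(p3 & ~p2), 0   [&-rule on 1]
4. [](~(~p1 & ~p3) -> <>p3), 0   [~->-rule on 2]
5. ~([]~(~p1 & ~p3) -> []<>p3), 0   [~->-rule on 2]
6. []~(~p1 & ~p3), 0   [~->-rule on 5]
7. ~[]<>p3, 0   [~->-rule on 5]
8. ~(~p1 & ~p3) -> <>p3, 0   [[]-rule on 4 via 0R0]
9. ~(~p1 & ~p3), 0   [[]-rule on 6 via 0R0]
10. <>p3, 0   [->-rule on 8 (branches; this branch)]
11. p3, 0   [~&-rule on 9 (branches; this branch)]
12. p3 & ~p2, 1   [<>-rule on 3: fresh world 1, 0R1]
13. p3, 1   [&-rule on 12]
14. ~p2, 1   [&-rule on 12]
15. ~(~p1 & ~p3) -> <>p3, 1   [[]-rule on 4 via 0R1]
16. ~(~p1 & ~p3), 1   [[]-rule on 6 via 0R1]
17. <>p3, 1   [->-rule on 15 (branches; this branch)]
18. ~<>p3, 2   [~[]-rule on 7: fresh world 2, 0R2]
19. ~(~p1 & ~p3) -> <>p3, 2   [[]-rule on 4 via 0R2]
20. ~(~p1 & ~p3), 2   [[]-rule on 6 via 0R2]
21. ~p3, 2   [~<>-rule on 18 via 2R2]
22. <>p3, 2   [->-rule on 19 (branches; this branch)]
23. p1, 2   [~&-rule on 20 (branches; this branch)]
24. p3, 3   [<>-rule on 10: fresh world 3, 0R3]
25. ~(~p1 & ~p3) -> <>p3, 3   [[]-rule on 4 via 0R3]
26. ~(~p1 & ~p3), 3   [[]-rule on 6 via 0R3]
27. <>p3, 3   [->-rule on 25 (branches; this branch)]
28. p3, 4   [<>-rule on 17: fresh world 4, 1R4]
29. p3, 5   [<>-rule on 22: fresh world 5, 2R5]
30. ~p3, 5   [~<>-rule on 18 via 2R5]
Accessibility: 0R0, 0R1, 0R2, 0R3, 1R1, 1R4, 2R2, 2R5, 3R3, 4R4, 5R5
Branch closes: p3 and ~p3 both at 5.
(One branch shown.) All branches close.

No, unsatisfiable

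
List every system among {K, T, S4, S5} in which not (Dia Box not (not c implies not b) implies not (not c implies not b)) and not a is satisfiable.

S5-tableau for the formula:
1. not (Dia Box not (not c implies not b) implies not (not c implies not b)) and not a, w0
2. not (Dia Box not (not c implies not b) implies not (not c implies not b)), w0
3. not a, w0
4. Dia Box not (not c implies not b), w0
5. not c implies not b, w0
6. not b, w0
7. Box not (not c implies not b), w1
8. not (not c implies not b), w0
9. not c, w0
10. b, w0
Accessibility: w0Rw0, w0Rw1, w1Rw0, w1Rw1
Branch closes: b and not b both at w0.
Every branch closes (one shown): unsatisfiable in S5.
S4-tableau for the formula:
1. not (Dia Box not (not c implies not b) implies not (not c implies not b)) and not a, w0
2. not (Dia Box not (not c implies not b) implies not (not c implies not b)), w0
3. not a, w0
4. Dia Box not (not c implies not b), w0
5. not c implies not b, w0
6. not b, w0
7. Box not (not c implies not b), w1
8. not (not c implies not b), w1
9. not c, w1
10. b, w1
Accessibility: w0Rw0, w0Rw1, w1Rw1
Complete open branch: satisfiable in S4, hence also in K, T (this S4-model is also a K-model and a T-model).

K, T, S4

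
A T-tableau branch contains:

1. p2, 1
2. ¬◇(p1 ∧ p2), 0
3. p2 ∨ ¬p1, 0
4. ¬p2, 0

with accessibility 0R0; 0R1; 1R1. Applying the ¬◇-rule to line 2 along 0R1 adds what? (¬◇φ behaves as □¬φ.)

¬◇φ behaves as □¬φ: propagate the negated body to each accessible world.

¬(p1 ∧ p2), 1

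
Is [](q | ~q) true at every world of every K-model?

Yes, valid

Tableau for the negation ~[](q | ~q):
1. ~[](q | ~q), u
2. ~(q | ~q), v
3. ~q, v
4. q, v
Accessibility: uRv
Branch closes: q and ~q both at v.
All branches of the negation close; one closing branch shown above.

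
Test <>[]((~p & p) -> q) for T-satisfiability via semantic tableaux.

Yes, satisfiable

1. <>[]((~p & p) -> q), 0
2. []((~p & p) -> q), 1
3. (~p & p) -> q, 1
4. q, 1
Accessibility: 0R0, 0R1, 1R1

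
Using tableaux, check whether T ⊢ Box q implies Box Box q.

Tableau for the negation not (Box q implies Box Box q):
1. not (Box q implies Box Box q), w0
2. Box q, w0
3. not Box Box q, w0
4. q, w0
5. not Box q, w1
6. q, w1
7. not q, w2
Accessibility: w0Rw0, w0Rw1, w1Rw1, w1Rw2, w2Rw2
The negation has an open branch (countermodel exists).

Not valid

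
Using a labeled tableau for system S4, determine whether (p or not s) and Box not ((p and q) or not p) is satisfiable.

1. (p or not s) and Box not ((p and q) or not p), u
2. p or not s, u
3. Box not ((p and q) or not p), u
4. not ((p and q) or not p), u
5. not (p and q), u
6. p, u
7. not s, u
8. not q, u
Accessibility: uRu

Yes, satisfiable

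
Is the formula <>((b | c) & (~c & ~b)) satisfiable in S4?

1. <>((b | c) & (~c & ~b)), u
2. (b | c) & (~c & ~b), v
3. b | c, v
4. ~c & ~b, v
5. ~c, v
6. ~b, v
7. c, v
Accessibility: uRu, uRv, vRv
Branch closes: c and ~c both at v.
(One branch shown.) All branches close.

No, unsatisfiable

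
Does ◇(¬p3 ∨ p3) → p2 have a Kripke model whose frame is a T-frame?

1. ◇(¬p3 ∨ p3) → p2, u
2. p2, u
Accessibility: uRu

Yes, satisfiable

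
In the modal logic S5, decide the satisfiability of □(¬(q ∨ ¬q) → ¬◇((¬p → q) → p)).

1. □(¬(q ∨ ¬q) → ¬◇((¬p → q) → p)), w0
2. ¬(q ∨ ¬q) → ¬◇((¬p → q) → p), w0
3. ¬◇((¬p → q) → p), w0
4. ¬((¬p → q) → p), w0
5. ¬p → q, w0
6. ¬p, w0
7. q, w0
Accessibility: w0Rw0

Satisfiable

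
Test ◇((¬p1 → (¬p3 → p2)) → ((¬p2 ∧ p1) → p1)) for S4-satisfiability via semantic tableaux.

Satisfiable (open branch found)

1. ◇((¬p1 → (¬p3 → p2)) → ((¬p2 ∧ p1) → p1)), 0
2. (¬p1 → (¬p3 → p2)) → ((¬p2 ∧ p1) → p1), 1
3. (¬p2 ∧ p1) → p1, 1
4. p1, 1
Accessibility: 0R0, 0R1, 1R1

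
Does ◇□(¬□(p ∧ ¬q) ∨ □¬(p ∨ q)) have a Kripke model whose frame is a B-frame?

1. ◇□(¬□(p ∧ ¬q) ∨ □¬(p ∨ q)), 0
2. □(¬□(p ∧ ¬q) ∨ □¬(p ∨ q)), 1   [◇-rule on 1: fresh world 1, 0R1]
3. ¬□(p ∧ ¬q) ∨ □¬(p ∨ q), 0   [□-rule on 2 via 1R0]
4. ¬□(p ∧ ¬q) ∨ □¬(p ∨ q), 1   [□-rule on 2 via 1R1]
5. □¬(p ∨ q), 0   [∨-rule on 3 (branches; this branch)]
6. ¬(p ∨ q), 0   [□-rule on 5 via 0R0]
7. ¬p, 0   [¬∨-rule on 6]
8. ¬q, 0   [¬∨-rule on 6]
9. ¬(p ∨ q), 1   [□-rule on 5 via 0R1]
10. ¬p, 1   [¬∨-rule on 9]
11. ¬q, 1   [¬∨-rule on 9]
12. □¬(p ∨ q), 1   [∨-rule on 4 (branches; this branch)]
Accessibility: 0R0, 0R1, 1R0, 1R1

Yes, satisfiable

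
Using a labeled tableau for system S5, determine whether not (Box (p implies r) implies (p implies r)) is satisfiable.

1. not (Box (p implies r) implies (p implies r)), w0
2. Box (p implies r), w0   [neg-implies-rule on 1]
3. not (p implies r), w0   [neg-implies-rule on 1]
4. p, w0   [neg-implies-rule on 3]
5. not r, w0   [neg-implies-rule on 3]
6. p implies r, w0   [Box-rule on 2 via w0Rw0]
7. r, w0   [implies-rule on 6 (branches; this branch)]
Accessibility: w0Rw0
Branch closes: r and not r both at w0.
(One branch shown.) All branches close.

No, unsatisfiable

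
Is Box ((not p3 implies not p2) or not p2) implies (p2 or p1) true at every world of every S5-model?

Not valid

Tableau for the negation not (Box ((not p3 implies not p2) or not p2) implies (p2 or p1)):
1. not (Box ((not p3 implies not p2) or not p2) implies (p2 or p1)), w0
2. Box ((not p3 implies not p2) or not p2), w0
3. not (p2 or p1), w0
4. not p2, w0
5. not p1, w0
6. (not p3 implies not p2) or not p2, w0
Accessibility: w0Rw0
The negation has an open branch (countermodel exists).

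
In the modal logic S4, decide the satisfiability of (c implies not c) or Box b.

1. (c implies not c) or Box b, u
2. Box b, u
3. b, u
Accessibility: uRu

Yes, satisfiable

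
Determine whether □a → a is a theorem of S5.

Tableau for the negation ¬(□a → a):
1. ¬(□a → a), 0
2. □a, 0
3. ¬a, 0
4. a, 0
Accessibility: 0R0
Branch closes: a and ¬a both at 0.
All branches of the negation close; one closing branch shown above.

Yes, valid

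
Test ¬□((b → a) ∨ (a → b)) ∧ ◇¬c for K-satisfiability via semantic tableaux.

1. ¬□((b → a) ∨ (a → b)) ∧ ◇¬c, 0
2. ¬□((b → a) ∨ (a → b)), 0   [∧-rule on 1]
3. ◇¬c, 0   [∧-rule on 1]
4. ¬((b → a) ∨ (a → b)), 1   [¬□-rule on 2: fresh world 1, 0R1]
5. ¬(b → a), 1   [¬∨-rule on 4]
6. ¬(a → b), 1   [¬∨-rule on 4]
7. b, 1   [¬→-rule on 5]
8. ¬a, 1   [¬→-rule on 5]
9. a, 1   [¬→-rule on 6]
10. ¬b, 1   [¬→-rule on 6]
Accessibility: 0R1
Branch closes: a and ¬a both at 1.
All branches of the tableau close; one closing branch shown above.

Unsatisfiable (every branch closes)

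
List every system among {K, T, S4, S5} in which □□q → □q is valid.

K-tableau for the negation ¬(□□q → □q):
1. ¬(□□q → □q), 0
2. □□q, 0   [¬→-rule on 1]
3. ¬□q, 0   [¬→-rule on 1]
4. ¬q, 1   [¬□-rule on 3: fresh world 1, 0R1]
5. □q, 1   [□-rule on 2 via 0R1]
Accessibility: 0R1
Complete open branch: countermodel on a K-frame, so not valid in K.
T-tableau for the negation ¬(□□q → □q):
1. ¬(□□q → □q), 0
2. □□q, 0   [¬→-rule on 1]
3. ¬□q, 0   [¬→-rule on 1]
4. □q, 0   [□-rule on 2 via 0R0]
5. q, 0   [□-rule on 4 via 0R0]
6. ¬q, 1   [¬□-rule on 3: fresh world 1, 0R1]
7. □q, 1   [□-rule on 2 via 0R1]
8. q, 1   [□-rule on 4 via 0R1]
Accessibility: 0R0, 0R1, 1R1
Branch closes: q and ¬q both at 1.
Every branch closes (one shown): valid in T, hence also in S4, S5 (every theorem of T is a theorem of S4 and S5).

T, S4, S5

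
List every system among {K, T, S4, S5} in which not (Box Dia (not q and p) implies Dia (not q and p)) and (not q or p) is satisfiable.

K

K-tableau for the formula:
1. not (Box Dia (not q and p) implies Dia (not q and p)) and (not q or p), w0
2. not (Box Dia (not q and p) implies Dia (not q and p)), w0
3. not q or p, w0
4. Box Dia (not q and p), w0
5. not Dia (not q and p), w0
6. p, w0
Complete open branch: satisfiable in K.
T-tableau for the formula:
1. not (Box Dia (not q and p) implies Dia (not q and p)) and (not q or p), w0
2. not (Box Dia (not q and p) implies Dia (not q and p)), w0
3. not q or p, w0
4. Box Dia (not q and p), w0
5. not Dia (not q and p), w0
6. Dia (not q and p), w0
7. not (not q and p), w0
8. p, w0
9. q, w0
10. not q and p, w1
11. not q, w1
12. p, w1
13. Dia (not q and p), w1
14. not (not q and p), w1
15. not p, w1
Accessibility: w0Rw0, w0Rw1, w1Rw1
Branch closes: p and not p both at w1.
Every branch closes (one shown): unsatisfiable in T, hence also in S4, S5 (every S4/S5-frame is a T-frame).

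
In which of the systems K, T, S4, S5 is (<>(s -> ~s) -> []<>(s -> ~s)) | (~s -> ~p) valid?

S5-tableau for the negation ~((<>(s -> ~s) -> []<>(s -> ~s)) | (~s -> ~p)):
1. ~((<>(s -> ~s) -> []<>(s -> ~s)) | (~s -> ~p)), u
2. ~(<>(s -> ~s) -> []<>(s -> ~s)), u
3. ~(~s -> ~p), u
4. <>(s -> ~s), u
5. ~[]<>(s -> ~s), u
6. ~s, u
7. p, u
8. s -> ~s, v
9. ~s, v
10. ~<>(s -> ~s), w
11. ~(s -> ~s), u
12. s, u
Accessibility: uRu, uRv, uRw, vRu, vRv, vRw, wRu, wRv, wRw
Branch closes: s and ~s both at u.
Every branch closes (one shown): valid in S5.
S4-tableau for the negation ~((<>(s -> ~s) -> []<>(s -> ~s)) | (~s -> ~p)):
1. ~((<>(s -> ~s) -> []<>(s -> ~s)) | (~s -> ~p)), u
2. ~(<>(s -> ~s) -> []<>(s -> ~s)), u
3. ~(~s -> ~p), u
4. <>(s -> ~s), u
5. ~[]<>(s -> ~s), u
6. ~s, u
7. p, u
8. s -> ~s, v
9. ~s, v
10. ~<>(s -> ~s), w
11. ~(s -> ~s), w
12. s, w
Accessibility: uRu, uRv, uRw, vRv, wRw
Complete open branch: countermodel on an S4-frame, so not valid in S4, nor in K, T (the same frame is also a K-frame and a T-frame).

S5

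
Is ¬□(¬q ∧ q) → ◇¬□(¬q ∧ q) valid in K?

Tableau for the negation ¬(¬□(¬q ∧ q) → ◇¬□(¬q ∧ q)):
1. ¬(¬□(¬q ∧ q) → ◇¬□(¬q ∧ q)), 0
2. ¬□(¬q ∧ q), 0
3. ¬◇¬□(¬q ∧ q), 0
4. ¬(¬q ∧ q), 1
5. □(¬q ∧ q), 1
6. ¬q, 1
Accessibility: 0R1
The negation has an open branch (countermodel exists).

Invalid (countermodel exists)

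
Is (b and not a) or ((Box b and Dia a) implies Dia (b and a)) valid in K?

Yes, valid

Tableau for the negation not ((b and not a) or ((Box b and Dia a) implies Dia (b and a))):
1. not ((b and not a) or ((Box b and Dia a) implies Dia (b and a))), w0
2. not (b and not a), w0   [neg-or-rule on 1]
3. not ((Box b and Dia a) implies Dia (b and a)), w0   [neg-or-rule on 1]
4. Box b and Dia a, w0   [neg-implies-rule on 3]
5. not Dia (b and a), w0   [neg-implies-rule on 3]
6. Box b, w0   [and-rule on 4]
7. Dia a, w0   [and-rule on 4]
8. a, w0   [neg-and-rule on 2 (branches; this branch)]
9. a, w1   [Dia-rule on 7: fresh world w1, w0Rw1]
10. not (b and a), w1   [neg-Dia-rule on 5 via w0Rw1]
11. b, w1   [Box-rule on 6 via w0Rw1]
12. not a, w1   [neg-and-rule on 10 (branches; this branch)]
Accessibility: w0Rw1
Branch closes: a and not a both at w1.
Every branch of the negation's tableau closes; the branch above is one of them.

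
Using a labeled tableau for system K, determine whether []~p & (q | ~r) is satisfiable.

1. []~p & (q | ~r), w0
2. []~p, w0
3. q | ~r, w0
4. ~r, w0

Satisfiable (open branch found)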